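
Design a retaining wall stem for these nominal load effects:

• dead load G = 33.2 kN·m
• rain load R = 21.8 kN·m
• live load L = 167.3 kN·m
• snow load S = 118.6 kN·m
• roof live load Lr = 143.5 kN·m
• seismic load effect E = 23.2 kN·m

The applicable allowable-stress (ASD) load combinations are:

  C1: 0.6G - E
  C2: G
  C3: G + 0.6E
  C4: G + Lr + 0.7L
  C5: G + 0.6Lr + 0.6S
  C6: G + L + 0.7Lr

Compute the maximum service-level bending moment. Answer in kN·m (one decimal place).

301.0 kN·m

C1: 0.6(33.2) - 1.0(23.2) = 19.9 - 23.2 = -3.3
C2: 1.0(33.2) = 33.2
C3: 1.0(33.2) + 0.6(23.2) = 33.2 + 13.9 = 47.1
C4: 1.0(33.2) + 1.0(143.5) + 0.7(167.3) = 33.2 + 143.5 + 117.1 = 293.8
C5: 1.0(33.2) + 0.6(143.5) + 0.6(118.6) = 33.2 + 86.1 + 71.2 = 190.5
C6: 1.0(33.2) + 1.0(167.3) + 0.7(143.5) = 33.2 + 167.3 + 100.5 = 301.0
Combination 6 governs: M = 301.0 kN·m.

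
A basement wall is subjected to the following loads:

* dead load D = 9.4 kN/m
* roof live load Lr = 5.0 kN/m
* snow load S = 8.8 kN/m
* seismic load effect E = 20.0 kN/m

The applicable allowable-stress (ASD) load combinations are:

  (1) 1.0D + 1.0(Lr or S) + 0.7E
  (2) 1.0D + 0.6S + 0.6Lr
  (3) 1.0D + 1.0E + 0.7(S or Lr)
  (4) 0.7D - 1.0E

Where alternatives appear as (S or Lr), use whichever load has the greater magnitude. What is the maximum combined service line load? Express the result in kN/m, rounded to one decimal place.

(Lr or S) → S = 8.8 kN/m; (S or Lr) → S = 8.8 kN/m.
(1) 1.0(9.4) + 1.0(8.8) + 0.7(20.0) = 9.4 + 8.8 + 14.0 = 32.2
(2) 1.0(9.4) + 0.6(8.8) + 0.6(5.0) = 9.4 + 5.3 + 3.0 = 17.7
(3) 1.0(9.4) + 1.0(20.0) + 0.7(8.8) = 9.4 + 20.0 + 6.2 = 35.6
(4) 0.7(9.4) - 1.0(20.0) = 6.6 - 20.0 = -13.4
Maximum is from combination 3.

35.6 kN/m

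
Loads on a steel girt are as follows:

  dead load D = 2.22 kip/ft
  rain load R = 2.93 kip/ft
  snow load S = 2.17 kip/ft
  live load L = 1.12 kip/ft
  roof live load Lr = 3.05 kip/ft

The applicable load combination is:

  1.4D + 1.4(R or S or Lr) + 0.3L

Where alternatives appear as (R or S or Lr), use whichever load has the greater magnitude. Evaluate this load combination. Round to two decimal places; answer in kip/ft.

(R or S or Lr) → Lr = 3.05 kip/ft.
1.4(2.22) + 1.4(3.05) + 0.3(1.12) = 7.71
w_u = 7.71 kip/ft.

7.71 kip/ft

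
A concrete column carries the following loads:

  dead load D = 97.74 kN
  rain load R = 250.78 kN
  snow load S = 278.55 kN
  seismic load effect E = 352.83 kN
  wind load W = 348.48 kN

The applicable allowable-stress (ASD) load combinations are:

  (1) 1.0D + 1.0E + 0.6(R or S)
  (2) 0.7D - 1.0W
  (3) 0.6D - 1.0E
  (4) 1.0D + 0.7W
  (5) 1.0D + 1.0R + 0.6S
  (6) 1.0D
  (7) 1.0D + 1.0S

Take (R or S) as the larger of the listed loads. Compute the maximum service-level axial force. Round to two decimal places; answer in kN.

(R or S) → S = 278.55 kN.
(1) 1.0(97.74) + 1.0(352.83) + 0.6(278.55) = 97.74 + 352.83 + 167.13 = 617.70
(2) 0.7(97.74) - 1.0(348.48) = 68.42 - 348.48 = -280.06
(3) 0.6(97.74) - 1.0(352.83) = 58.64 - 352.83 = -294.19
(4) 1.0(97.74) + 0.7(348.48) = 97.74 + 243.94 = 341.68
(5) 1.0(97.74) + 1.0(250.78) + 0.6(278.55) = 97.74 + 250.78 + 167.13 = 515.65
(6) 1.0(97.74) = 97.74
(7) 1.0(97.74) + 1.0(278.55) = 97.74 + 278.55 = 376.29
Maximum is from combination 1.

617.70 kN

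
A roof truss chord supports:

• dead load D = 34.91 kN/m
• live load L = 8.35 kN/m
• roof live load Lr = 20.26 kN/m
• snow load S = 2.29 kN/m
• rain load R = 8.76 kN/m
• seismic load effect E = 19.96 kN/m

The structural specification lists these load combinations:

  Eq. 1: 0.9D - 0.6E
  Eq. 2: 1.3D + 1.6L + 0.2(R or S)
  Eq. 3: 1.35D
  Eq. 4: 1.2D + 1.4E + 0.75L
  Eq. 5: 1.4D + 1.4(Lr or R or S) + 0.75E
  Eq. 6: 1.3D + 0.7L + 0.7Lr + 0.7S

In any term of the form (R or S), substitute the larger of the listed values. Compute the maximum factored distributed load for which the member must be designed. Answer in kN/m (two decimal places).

92.21 kN/m

(R or S) → R = 8.76 kN/m; (Lr or R or S) → Lr = 20.26 kN/m.
Eq. 1: 0.9(34.91) - 0.6(19.96) = 31.42 - 11.98 = 19.44
Eq. 2: 1.3(34.91) + 1.6(8.35) + 0.2(8.76) = 60.50
Eq. 3: 1.35(34.91) = 47.13
Eq. 4: 1.2(34.91) + 1.4(19.96) + 0.75(8.35) = 76.10
Eq. 5: 1.4(34.91) + 1.4(20.26) + 0.75(19.96) = 92.21
Eq. 6: 1.3(34.91) + 0.7(8.35) + 0.7(20.26) + 0.7(2.29) = 45.38 + 5.85 + 14.18 + 1.60 = 67.01
Maximum is from combination 5.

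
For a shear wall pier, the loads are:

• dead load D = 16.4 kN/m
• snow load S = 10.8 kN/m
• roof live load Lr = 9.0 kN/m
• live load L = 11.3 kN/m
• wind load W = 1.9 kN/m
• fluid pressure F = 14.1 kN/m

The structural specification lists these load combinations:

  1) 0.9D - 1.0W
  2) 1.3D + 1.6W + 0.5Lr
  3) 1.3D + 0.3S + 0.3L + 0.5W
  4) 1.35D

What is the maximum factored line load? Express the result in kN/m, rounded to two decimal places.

1) 0.9(16.4) - 1.0(1.9) = 14.76 - 1.90 = 12.86
2) 1.3(16.4) + 1.6(1.9) + 0.5(9.0) = 21.32 + 3.04 + 4.50 = 28.86
3) 1.3(16.4) + 0.3(10.8) + 0.3(11.3) + 0.5(1.9) = 21.32 + 3.24 + 3.39 + 0.95 = 28.90
4) 1.35(16.4) = 22.14
The controlling combination is 3, giving 28.90 kN/m.

28.90 kN/m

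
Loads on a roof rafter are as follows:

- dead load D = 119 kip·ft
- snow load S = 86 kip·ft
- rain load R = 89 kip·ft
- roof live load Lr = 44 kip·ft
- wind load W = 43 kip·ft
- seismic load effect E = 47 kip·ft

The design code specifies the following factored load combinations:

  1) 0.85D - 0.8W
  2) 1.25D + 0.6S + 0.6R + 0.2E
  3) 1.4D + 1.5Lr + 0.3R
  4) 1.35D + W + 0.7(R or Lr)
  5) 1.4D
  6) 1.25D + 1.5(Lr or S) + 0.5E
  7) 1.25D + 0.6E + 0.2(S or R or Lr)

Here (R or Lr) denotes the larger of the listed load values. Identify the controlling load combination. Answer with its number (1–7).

Combination 6

(R or Lr) → R = 89 kip·ft; (Lr or S) → S = 86 kip·ft; (S or R or Lr) → R = 89 kip·ft.
1) 0.85(119) - 0.8(43) = 101.2 - 34.4 = 66.8
2) 1.25(119) + 0.6(86) + 0.6(89) + 0.2(47) = 148.8 + 51.6 + 53.4 + 9.4 = 263.2
3) 1.4(119) + 1.5(44) + 0.3(89) = 166.6 + 66.0 + 26.7 = 259.3
4) 1.35(119) + 1.0(43) + 0.7(89) = 160.7 + 43.0 + 62.3 = 266.0
5) 1.4(119) = 166.6
6) 1.25(119) + 1.5(86) + 0.5(47) = 148.8 + 129.0 + 23.5 = 301.3
7) 1.25(119) + 0.6(47) + 0.2(89) = 148.8 + 28.2 + 17.8 = 194.8
The largest value is 301.3 kip·ft from combination 6.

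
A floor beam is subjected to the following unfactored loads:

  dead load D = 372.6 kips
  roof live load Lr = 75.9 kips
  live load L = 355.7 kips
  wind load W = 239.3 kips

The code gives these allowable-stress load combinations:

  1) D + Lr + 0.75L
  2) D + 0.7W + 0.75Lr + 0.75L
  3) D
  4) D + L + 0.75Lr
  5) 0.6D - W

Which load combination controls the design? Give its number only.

1) 1.0(372.6) + 1.0(75.9) + 0.75(355.7) = 372.6 + 75.9 + 266.8 = 715.3
2) 1.0(372.6) + 0.7(239.3) + 0.75(75.9) + 0.75(355.7) = 372.6 + 167.5 + 56.9 + 266.8 = 863.8
3) 1.0(372.6) = 372.6
4) 1.0(372.6) + 1.0(355.7) + 0.75(75.9) = 372.6 + 355.7 + 56.9 = 785.2
5) 0.6(372.6) - 1.0(239.3) = 223.6 - 239.3 = -15.7
The largest value is 863.8 kips from combination 2.

Combination 2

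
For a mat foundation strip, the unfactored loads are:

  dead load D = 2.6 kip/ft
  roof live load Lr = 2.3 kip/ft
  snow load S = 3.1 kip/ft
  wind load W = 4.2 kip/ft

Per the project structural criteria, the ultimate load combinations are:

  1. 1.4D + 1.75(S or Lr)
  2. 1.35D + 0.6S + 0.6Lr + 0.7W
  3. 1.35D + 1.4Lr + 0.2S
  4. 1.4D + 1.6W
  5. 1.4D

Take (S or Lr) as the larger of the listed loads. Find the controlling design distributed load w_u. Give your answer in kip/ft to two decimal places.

(S or Lr) → S = 3.1 kip/ft.
1. 1.4(2.6) + 1.75(3.1) = 3.64 + 5.43 = 9.07
2. 1.35(2.6) + 0.6(3.1) + 0.6(2.3) + 0.7(4.2) = 3.51 + 1.86 + 1.38 + 2.94 = 9.69
3. 1.35(2.6) + 1.4(2.3) + 0.2(3.1) = 3.51 + 3.22 + 0.62 = 7.35
4. 1.4(2.6) + 1.6(4.2) = 3.64 + 6.72 = 10.36
5. 1.4(2.6) = 3.64
Maximum is from combination 4.

10.36 kip/ft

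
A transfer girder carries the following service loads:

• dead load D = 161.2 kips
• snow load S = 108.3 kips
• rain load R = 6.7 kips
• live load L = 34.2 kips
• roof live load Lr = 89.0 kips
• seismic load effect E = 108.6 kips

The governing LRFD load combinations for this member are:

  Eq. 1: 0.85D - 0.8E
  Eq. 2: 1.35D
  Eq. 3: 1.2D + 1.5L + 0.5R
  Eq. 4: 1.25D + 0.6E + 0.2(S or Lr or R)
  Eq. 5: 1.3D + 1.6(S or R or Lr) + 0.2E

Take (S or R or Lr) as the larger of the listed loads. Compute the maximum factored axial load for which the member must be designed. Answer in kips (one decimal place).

404.6 kips

(S or Lr or R) → S = 108.3 kips; (S or R or Lr) → S = 108.3 kips.
Eq. 1: 0.85(161.2) - 0.8(108.6) = 137.0 - 86.9 = 50.1
Eq. 2: 1.35(161.2) = 217.6
Eq. 3: 1.2(161.2) + 1.5(34.2) + 0.5(6.7) = 193.4 + 51.3 + 3.4 = 248.1
Eq. 4: 1.25(161.2) + 0.6(108.6) + 0.2(108.3) = 288.3
Eq. 5: 1.3(161.2) + 1.6(108.3) + 0.2(108.6) = 209.6 + 173.3 + 21.7 = 404.6
Combination 5 governs: P_u = 404.6 kips.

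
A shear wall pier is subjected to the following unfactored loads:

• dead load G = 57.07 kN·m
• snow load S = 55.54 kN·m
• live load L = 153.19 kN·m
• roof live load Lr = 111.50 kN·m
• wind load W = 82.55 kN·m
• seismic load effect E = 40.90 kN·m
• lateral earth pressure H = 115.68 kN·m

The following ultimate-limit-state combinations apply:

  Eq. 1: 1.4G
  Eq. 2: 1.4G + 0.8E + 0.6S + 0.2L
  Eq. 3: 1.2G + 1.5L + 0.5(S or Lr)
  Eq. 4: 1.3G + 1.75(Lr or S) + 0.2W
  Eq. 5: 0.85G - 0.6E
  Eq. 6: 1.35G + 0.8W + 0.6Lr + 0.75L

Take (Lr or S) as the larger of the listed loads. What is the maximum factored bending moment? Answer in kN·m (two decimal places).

(S or Lr) → Lr = 111.50 kN·m; (Lr or S) → Lr = 111.50 kN·m.
Eq. 1: 1.4(57.07) = 79.90
Eq. 2: 1.4(57.07) + 0.8(40.90) + 0.6(55.54) + 0.2(153.19) = 176.58
Eq. 3: 1.2(57.07) + 1.5(153.19) + 0.5(111.50) = 354.02
Eq. 4: 1.3(57.07) + 1.75(111.50) + 0.2(82.55) = 285.83
Eq. 5: 0.85(57.07) - 0.6(40.90) = 23.97
Eq. 6: 1.35(57.07) + 0.8(82.55) + 0.6(111.50) + 0.75(153.19) = 324.88
Combination 3 governs: M_u = 354.02 kN·m.

354.02 kN·m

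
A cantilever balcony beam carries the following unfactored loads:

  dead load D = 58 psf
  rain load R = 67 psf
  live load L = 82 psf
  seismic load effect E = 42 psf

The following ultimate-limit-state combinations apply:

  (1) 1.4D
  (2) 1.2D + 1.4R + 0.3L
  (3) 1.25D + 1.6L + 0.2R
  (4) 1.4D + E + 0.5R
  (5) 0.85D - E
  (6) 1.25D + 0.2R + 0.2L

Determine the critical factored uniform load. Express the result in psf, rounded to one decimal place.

(1) 1.4(58) = 81.2
(2) 1.2(58) + 1.4(67) + 0.3(82) = 69.6 + 93.8 + 24.6 = 188.0
(3) 1.25(58) + 1.6(82) + 0.2(67) = 72.5 + 131.2 + 13.4 = 217.1
(4) 1.4(58) + 1.0(42) + 0.5(67) = 81.2 + 42.0 + 33.5 = 156.7
(5) 0.85(58) - 1.0(42) = 49.3 - 42.0 = 7.3
(6) 1.25(58) + 0.2(67) + 0.2(82) = 72.5 + 13.4 + 16.4 = 102.3
Maximum is from combination 3.

217.1 psf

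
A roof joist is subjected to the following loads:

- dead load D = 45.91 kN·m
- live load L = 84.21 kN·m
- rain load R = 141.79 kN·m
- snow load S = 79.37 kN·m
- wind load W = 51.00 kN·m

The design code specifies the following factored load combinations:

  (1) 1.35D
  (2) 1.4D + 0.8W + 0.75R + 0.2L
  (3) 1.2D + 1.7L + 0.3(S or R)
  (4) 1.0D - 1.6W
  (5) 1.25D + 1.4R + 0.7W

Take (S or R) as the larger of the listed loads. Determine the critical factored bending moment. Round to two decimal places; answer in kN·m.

(S or R) → R = 141.79 kN·m.
(1) 1.35(45.91) = 61.98
(2) 1.4(45.91) + 0.8(51.00) + 0.75(141.79) + 0.2(84.21) = 228.26
(3) 1.2(45.91) + 1.7(84.21) + 0.3(141.79) = 240.79
(4) 1.0(45.91) - 1.6(51.00) = -35.69
(5) 1.25(45.91) + 1.4(141.79) + 0.7(51.00) = 291.59
The controlling combination is 5, giving 291.59 kN·m.

291.59 kN·m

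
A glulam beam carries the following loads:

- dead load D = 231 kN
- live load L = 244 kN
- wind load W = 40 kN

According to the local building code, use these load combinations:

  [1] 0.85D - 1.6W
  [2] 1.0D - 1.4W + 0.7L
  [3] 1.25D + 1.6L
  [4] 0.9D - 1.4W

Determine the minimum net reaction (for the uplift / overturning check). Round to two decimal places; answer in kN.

[1] 0.85(231) - 1.6(40) = 132.35
[2] 1.0(231) - 1.4(40) + 0.7(244) = 345.80
[3] 1.25(231) + 1.6(244) = 679.15
[4] 0.9(231) - 1.4(40) = 151.90
Combination 1 gives the minimum: 132.35 kN.

132.35 kN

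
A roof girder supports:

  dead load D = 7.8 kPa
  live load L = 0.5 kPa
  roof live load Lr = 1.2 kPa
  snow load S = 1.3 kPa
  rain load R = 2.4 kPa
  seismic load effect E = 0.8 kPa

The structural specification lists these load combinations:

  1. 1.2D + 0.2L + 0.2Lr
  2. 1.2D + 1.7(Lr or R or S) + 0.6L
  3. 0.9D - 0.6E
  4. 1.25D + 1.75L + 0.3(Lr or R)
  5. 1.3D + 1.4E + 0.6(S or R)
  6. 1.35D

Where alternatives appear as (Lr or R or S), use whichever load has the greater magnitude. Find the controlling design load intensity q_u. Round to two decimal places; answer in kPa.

(Lr or R or S) → R = 2.4 kPa; (Lr or R) → R = 2.4 kPa; (S or R) → R = 2.4 kPa.
1. 1.2(7.8) + 0.2(0.5) + 0.2(1.2) = 9.70
2. 1.2(7.8) + 1.7(2.4) + 0.6(0.5) = 13.74
3. 0.9(7.8) - 0.6(0.8) = 6.54
4. 1.25(7.8) + 1.75(0.5) + 0.3(2.4) = 11.35
5. 1.3(7.8) + 1.4(0.8) + 0.6(2.4) = 12.70
6. 1.35(7.8) = 10.53
Combination 2 governs: q_u = 13.74 kPa.

13.74 kPa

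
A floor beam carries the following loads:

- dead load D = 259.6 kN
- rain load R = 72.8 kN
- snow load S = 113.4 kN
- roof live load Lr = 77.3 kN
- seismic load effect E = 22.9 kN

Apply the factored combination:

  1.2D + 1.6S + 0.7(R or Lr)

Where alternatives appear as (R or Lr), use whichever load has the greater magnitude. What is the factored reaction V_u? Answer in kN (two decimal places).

547.07 kN

(R or Lr) → Lr = 77.3 kN.
1.2(259.6) + 1.6(113.4) + 0.7(77.3) = 311.52 + 181.44 + 54.11 = 547.07
V_u = 547.07 kN.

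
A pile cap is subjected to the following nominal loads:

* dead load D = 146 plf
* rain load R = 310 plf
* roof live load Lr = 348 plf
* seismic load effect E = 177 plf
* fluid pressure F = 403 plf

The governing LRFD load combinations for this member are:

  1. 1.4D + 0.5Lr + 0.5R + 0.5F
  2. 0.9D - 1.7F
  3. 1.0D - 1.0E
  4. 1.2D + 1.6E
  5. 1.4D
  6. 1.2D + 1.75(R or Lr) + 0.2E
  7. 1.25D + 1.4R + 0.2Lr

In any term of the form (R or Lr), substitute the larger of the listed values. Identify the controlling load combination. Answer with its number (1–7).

Combination 6

(R or Lr) → Lr = 348 plf.
1. 1.4(146) + 0.5(348) + 0.5(310) + 0.5(403) = 204.40 + 174.00 + 155.00 + 201.50 = 734.90
2. 0.9(146) - 1.7(403) = 131.40 - 685.10 = -553.70
3. 1.0(146) - 1.0(177) = 146.00 - 177.00 = -31.00
4. 1.2(146) + 1.6(177) = 175.20 + 283.20 = 458.40
5. 1.4(146) = 204.40
6. 1.2(146) + 1.75(348) + 0.2(177) = 175.20 + 609.00 + 35.40 = 819.60
7. 1.25(146) + 1.4(310) + 0.2(348) = 182.50 + 434.00 + 69.60 = 686.10
The largest value is 819.60 plf from combination 6.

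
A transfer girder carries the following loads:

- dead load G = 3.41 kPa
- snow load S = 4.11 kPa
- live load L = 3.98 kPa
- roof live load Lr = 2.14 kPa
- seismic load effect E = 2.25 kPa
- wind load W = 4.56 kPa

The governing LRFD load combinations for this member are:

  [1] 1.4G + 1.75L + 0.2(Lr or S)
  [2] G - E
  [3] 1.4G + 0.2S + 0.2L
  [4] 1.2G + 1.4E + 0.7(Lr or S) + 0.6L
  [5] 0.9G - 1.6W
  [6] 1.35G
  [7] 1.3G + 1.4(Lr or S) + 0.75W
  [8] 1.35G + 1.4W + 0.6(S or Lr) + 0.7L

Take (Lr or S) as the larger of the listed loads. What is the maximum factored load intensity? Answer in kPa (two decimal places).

16.24 kPa

(Lr or S) → S = 4.11 kPa; (S or Lr) → S = 4.11 kPa.
[1] 1.4(3.41) + 1.75(3.98) + 0.2(4.11) = 4.77 + 6.97 + 0.82 = 12.56
[2] 1.0(3.41) - 1.0(2.25) = 3.41 - 2.25 = 1.16
[3] 1.4(3.41) + 0.2(4.11) + 0.2(3.98) = 4.77 + 0.82 + 0.80 = 6.39
[4] 1.2(3.41) + 1.4(2.25) + 0.7(4.11) + 0.6(3.98) = 4.09 + 3.15 + 2.88 + 2.39 = 12.51
[5] 0.9(3.41) - 1.6(4.56) = 3.07 - 7.30 = -4.23
[6] 1.35(3.41) = 4.60
[7] 1.3(3.41) + 1.4(4.11) + 0.75(4.56) = 13.61
[8] 1.35(3.41) + 1.4(4.56) + 0.6(4.11) + 0.7(3.98) = 4.60 + 6.38 + 2.47 + 2.79 = 16.24
Maximum is from combination 8.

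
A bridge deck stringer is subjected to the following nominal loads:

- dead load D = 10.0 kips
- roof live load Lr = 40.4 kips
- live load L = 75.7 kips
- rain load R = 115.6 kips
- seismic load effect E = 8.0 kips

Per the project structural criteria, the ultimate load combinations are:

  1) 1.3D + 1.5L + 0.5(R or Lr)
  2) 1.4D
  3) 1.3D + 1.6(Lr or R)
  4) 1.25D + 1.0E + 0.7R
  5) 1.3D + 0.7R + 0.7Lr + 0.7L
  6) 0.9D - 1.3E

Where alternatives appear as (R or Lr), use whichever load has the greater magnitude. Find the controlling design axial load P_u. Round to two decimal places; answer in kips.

197.96 kips

(R or Lr) → R = 115.6 kips; (Lr or R) → R = 115.6 kips.
1) 1.3(10.0) + 1.5(75.7) + 0.5(115.6) = 184.35
2) 1.4(10.0) = 14.00
3) 1.3(10.0) + 1.6(115.6) = 197.96
4) 1.25(10.0) + 1.0(8.0) + 0.7(115.6) = 101.42
5) 1.3(10.0) + 0.7(115.6) + 0.7(40.4) + 0.7(75.7) = 175.19
6) 0.9(10.0) - 1.3(8.0) = -1.40
The controlling combination is 3, giving 197.96 kips.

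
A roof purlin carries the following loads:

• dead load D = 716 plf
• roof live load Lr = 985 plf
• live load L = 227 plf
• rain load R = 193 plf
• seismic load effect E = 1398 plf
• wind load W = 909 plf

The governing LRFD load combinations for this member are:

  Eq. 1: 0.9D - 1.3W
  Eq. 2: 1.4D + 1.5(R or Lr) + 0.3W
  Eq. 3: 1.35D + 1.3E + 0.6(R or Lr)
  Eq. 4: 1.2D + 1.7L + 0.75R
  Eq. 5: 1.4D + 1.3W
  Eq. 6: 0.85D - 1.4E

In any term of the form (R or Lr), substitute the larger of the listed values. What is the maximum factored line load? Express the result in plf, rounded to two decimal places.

(R or Lr) → Lr = 985 plf.
Eq. 1: 0.9(716) - 1.3(909) = 644.40 - 1181.70 = -537.30
Eq. 2: 1.4(716) + 1.5(985) + 0.3(909) = 1002.40 + 1477.50 + 272.70 = 2752.60
Eq. 3: 1.35(716) + 1.3(1398) + 0.6(985) = 966.60 + 1817.40 + 591.00 = 3375.00
Eq. 4: 1.2(716) + 1.7(227) + 0.75(193) = 859.20 + 385.90 + 144.75 = 1389.85
Eq. 5: 1.4(716) + 1.3(909) = 1002.40 + 1181.70 = 2184.10
Eq. 6: 0.85(716) - 1.4(1398) = 608.60 - 1957.20 = -1348.60
Maximum is from combination 3.

3375.00 plf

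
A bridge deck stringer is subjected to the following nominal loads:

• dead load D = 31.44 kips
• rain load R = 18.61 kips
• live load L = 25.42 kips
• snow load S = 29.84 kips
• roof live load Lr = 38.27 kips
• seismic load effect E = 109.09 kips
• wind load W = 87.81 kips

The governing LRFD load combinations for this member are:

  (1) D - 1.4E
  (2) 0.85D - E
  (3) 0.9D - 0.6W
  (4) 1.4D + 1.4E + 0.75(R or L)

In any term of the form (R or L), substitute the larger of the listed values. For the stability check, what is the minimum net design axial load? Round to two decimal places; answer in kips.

-121.29 kips

(R or L) → L = 25.42 kips.
(1) 1.0(31.44) - 1.4(109.09) = 31.44 - 152.73 = -121.29
(2) 0.85(31.44) - 1.0(109.09) = 26.72 - 109.09 = -82.37
(3) 0.9(31.44) - 0.6(87.81) = 28.30 - 52.69 = -24.39
(4) 1.4(31.44) + 1.4(109.09) + 0.75(25.42) = 215.81
Combination 1 gives the minimum: -121.29 kips.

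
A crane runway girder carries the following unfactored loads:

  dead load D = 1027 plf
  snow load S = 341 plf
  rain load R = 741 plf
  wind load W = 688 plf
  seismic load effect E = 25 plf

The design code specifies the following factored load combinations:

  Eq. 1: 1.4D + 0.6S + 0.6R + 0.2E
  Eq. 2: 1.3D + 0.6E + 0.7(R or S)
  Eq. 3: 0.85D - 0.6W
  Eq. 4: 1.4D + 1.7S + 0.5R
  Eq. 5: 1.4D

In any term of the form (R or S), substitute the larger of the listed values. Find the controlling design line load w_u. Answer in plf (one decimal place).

2388.0 plf

(R or S) → R = 741 plf.
Eq. 1: 1.4(1027) + 0.6(341) + 0.6(741) + 0.2(25) = 2092.0
Eq. 2: 1.3(1027) + 0.6(25) + 0.7(741) = 1868.8
Eq. 3: 0.85(1027) - 0.6(688) = 460.2
Eq. 4: 1.4(1027) + 1.7(341) + 0.5(741) = 2388.0
Eq. 5: 1.4(1027) = 1437.8
Maximum is from combination 4.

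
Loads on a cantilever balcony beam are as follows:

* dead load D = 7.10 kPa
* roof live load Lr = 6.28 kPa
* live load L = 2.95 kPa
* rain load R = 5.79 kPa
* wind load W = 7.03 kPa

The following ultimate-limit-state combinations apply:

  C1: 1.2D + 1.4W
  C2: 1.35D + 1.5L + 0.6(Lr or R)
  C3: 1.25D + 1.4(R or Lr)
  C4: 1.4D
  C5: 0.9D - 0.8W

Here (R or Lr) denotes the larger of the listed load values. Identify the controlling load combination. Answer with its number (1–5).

(Lr or R) → Lr = 6.28 kPa; (R or Lr) → Lr = 6.28 kPa.
C1: 1.2(7.10) + 1.4(7.03) = 8.52 + 9.84 = 18.36
C2: 1.35(7.10) + 1.5(2.95) + 0.6(6.28) = 17.78
C3: 1.25(7.10) + 1.4(6.28) = 8.88 + 8.79 = 17.67
C4: 1.4(7.10) = 9.94
C5: 0.9(7.10) - 0.8(7.03) = 6.39 - 5.62 = 0.77
The largest value is 18.36 kPa from combination 1.

Combination 1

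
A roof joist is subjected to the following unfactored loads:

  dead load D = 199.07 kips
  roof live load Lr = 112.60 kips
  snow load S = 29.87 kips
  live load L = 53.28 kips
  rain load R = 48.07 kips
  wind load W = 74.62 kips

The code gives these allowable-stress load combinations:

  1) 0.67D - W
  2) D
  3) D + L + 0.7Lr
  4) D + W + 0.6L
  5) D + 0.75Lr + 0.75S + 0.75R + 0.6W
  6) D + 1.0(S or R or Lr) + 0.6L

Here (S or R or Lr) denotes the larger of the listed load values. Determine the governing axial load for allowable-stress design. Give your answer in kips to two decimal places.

386.75 kips

(S or R or Lr) → Lr = 112.60 kips.
1) 0.67(199.07) - 1.0(74.62) = 133.38 - 74.62 = 58.76
2) 1.0(199.07) = 199.07
3) 1.0(199.07) + 1.0(53.28) + 0.7(112.60) = 199.07 + 53.28 + 78.82 = 331.17
4) 1.0(199.07) + 1.0(74.62) + 0.6(53.28) = 199.07 + 74.62 + 31.97 = 305.66
5) 1.0(199.07) + 0.75(112.60) + 0.75(29.87) + 0.75(48.07) + 0.6(74.62) = 386.75
6) 1.0(199.07) + 1.0(112.60) + 0.6(53.28) = 199.07 + 112.60 + 31.97 = 343.64
The controlling combination is 5, giving 386.75 kips.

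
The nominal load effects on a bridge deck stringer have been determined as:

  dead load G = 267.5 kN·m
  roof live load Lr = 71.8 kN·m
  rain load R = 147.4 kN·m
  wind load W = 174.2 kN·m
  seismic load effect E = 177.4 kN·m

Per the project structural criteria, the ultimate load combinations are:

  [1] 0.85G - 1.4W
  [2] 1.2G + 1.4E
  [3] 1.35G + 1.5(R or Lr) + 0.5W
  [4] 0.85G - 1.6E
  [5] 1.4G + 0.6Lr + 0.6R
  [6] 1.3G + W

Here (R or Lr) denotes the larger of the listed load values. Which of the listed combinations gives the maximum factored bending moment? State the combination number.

(R or Lr) → R = 147.4 kN·m.
[1] 0.85(267.5) - 1.4(174.2) = -16.51
[2] 1.2(267.5) + 1.4(177.4) = 321.00 + 248.36 = 569.36
[3] 1.35(267.5) + 1.5(147.4) + 0.5(174.2) = 361.13 + 221.10 + 87.10 = 669.33
[4] 0.85(267.5) - 1.6(177.4) = -56.47
[5] 1.4(267.5) + 0.6(71.8) + 0.6(147.4) = 374.50 + 43.08 + 88.44 = 506.02
[6] 1.3(267.5) + 1.0(174.2) = 347.75 + 174.20 = 521.95
The largest value is 669.33 kN·m from combination 3.

Combination 3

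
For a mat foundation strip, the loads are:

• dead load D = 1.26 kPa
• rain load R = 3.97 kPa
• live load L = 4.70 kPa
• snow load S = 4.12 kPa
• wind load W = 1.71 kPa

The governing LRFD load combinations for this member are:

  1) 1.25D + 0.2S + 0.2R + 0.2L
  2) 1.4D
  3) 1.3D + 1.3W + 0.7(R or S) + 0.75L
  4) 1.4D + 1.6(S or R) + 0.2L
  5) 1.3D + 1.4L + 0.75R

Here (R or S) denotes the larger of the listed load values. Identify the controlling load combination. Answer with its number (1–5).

(R or S) → S = 4.12 kPa; (S or R) → S = 4.12 kPa.
1) 1.25(1.26) + 0.2(4.12) + 0.2(3.97) + 0.2(4.70) = 4.13
2) 1.4(1.26) = 1.76
3) 1.3(1.26) + 1.3(1.71) + 0.7(4.12) + 0.75(4.70) = 10.27
4) 1.4(1.26) + 1.6(4.12) + 0.2(4.70) = 9.30
5) 1.3(1.26) + 1.4(4.70) + 0.75(3.97) = 11.20
The largest value is 11.20 kPa from combination 5.

Combination 5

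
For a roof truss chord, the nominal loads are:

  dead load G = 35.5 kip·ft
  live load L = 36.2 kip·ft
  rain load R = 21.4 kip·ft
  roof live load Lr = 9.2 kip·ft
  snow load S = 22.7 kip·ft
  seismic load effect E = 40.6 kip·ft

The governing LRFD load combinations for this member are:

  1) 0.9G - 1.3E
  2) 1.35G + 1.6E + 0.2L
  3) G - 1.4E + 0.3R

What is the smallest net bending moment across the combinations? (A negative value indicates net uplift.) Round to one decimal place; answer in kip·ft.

-20.8 kip·ft

1) 0.9(35.5) - 1.3(40.6) = 32.0 - 52.8 = -20.8
2) 1.35(35.5) + 1.6(40.6) + 0.2(36.2) = 47.9 + 65.0 + 7.2 = 120.1
3) 1.0(35.5) - 1.4(40.6) + 0.3(21.4) = 35.5 - 56.8 + 6.4 = -14.9
Combination 1 gives the minimum: -20.8 kip·ft.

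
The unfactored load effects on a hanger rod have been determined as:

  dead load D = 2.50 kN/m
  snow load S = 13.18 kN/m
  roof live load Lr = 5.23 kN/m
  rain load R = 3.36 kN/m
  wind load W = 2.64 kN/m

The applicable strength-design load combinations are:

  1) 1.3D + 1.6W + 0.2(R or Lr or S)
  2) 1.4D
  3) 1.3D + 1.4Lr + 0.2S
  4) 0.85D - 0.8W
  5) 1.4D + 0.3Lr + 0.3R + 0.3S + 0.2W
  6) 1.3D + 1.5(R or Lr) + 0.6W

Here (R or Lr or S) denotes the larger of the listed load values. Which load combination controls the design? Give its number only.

Combination 3

(R or Lr or S) → S = 13.18 kN/m; (R or Lr) → Lr = 5.23 kN/m.
1) 1.3(2.50) + 1.6(2.64) + 0.2(13.18) = 3.25 + 4.22 + 2.64 = 10.11
2) 1.4(2.50) = 3.50
3) 1.3(2.50) + 1.4(5.23) + 0.2(13.18) = 3.25 + 7.32 + 2.64 = 13.21
4) 0.85(2.50) - 0.8(2.64) = 0.01
5) 1.4(2.50) + 0.3(5.23) + 0.3(3.36) + 0.3(13.18) + 0.2(2.64) = 3.50 + 1.57 + 1.01 + 3.95 + 0.53 = 10.56
6) 1.3(2.50) + 1.5(5.23) + 0.6(2.64) = 3.25 + 7.85 + 1.58 = 12.68
The largest value is 13.21 kN/m from combination 3.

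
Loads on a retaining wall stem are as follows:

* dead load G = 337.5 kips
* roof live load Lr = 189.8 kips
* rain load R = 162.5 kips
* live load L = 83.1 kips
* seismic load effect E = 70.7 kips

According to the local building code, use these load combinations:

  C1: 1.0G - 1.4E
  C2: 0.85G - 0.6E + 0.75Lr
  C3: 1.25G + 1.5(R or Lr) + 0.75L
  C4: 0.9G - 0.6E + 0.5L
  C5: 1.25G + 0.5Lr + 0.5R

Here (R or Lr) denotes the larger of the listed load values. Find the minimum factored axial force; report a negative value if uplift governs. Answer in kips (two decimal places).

(R or Lr) → Lr = 189.8 kips.
C1: 1.0(337.5) - 1.4(70.7) = 337.50 - 98.98 = 238.52
C2: 0.85(337.5) - 0.6(70.7) + 0.75(189.8) = 286.88 - 42.42 + 142.35 = 386.81
C3: 1.25(337.5) + 1.5(189.8) + 0.75(83.1) = 768.90
C4: 0.9(337.5) - 0.6(70.7) + 0.5(83.1) = 303.75 - 42.42 + 41.55 = 302.88
C5: 1.25(337.5) + 0.5(189.8) + 0.5(162.5) = 421.88 + 94.90 + 81.25 = 598.03
Combination 1 gives the minimum: 238.52 kips.

238.52 kips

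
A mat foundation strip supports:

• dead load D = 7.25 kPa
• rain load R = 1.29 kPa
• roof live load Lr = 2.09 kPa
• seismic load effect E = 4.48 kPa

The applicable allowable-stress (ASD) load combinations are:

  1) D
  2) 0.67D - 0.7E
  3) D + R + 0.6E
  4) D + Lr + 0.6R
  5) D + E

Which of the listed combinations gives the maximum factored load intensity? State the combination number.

1) 1.0(7.25) = 7.25
2) 0.67(7.25) - 0.7(4.48) = 4.86 - 3.14 = 1.72
3) 1.0(7.25) + 1.0(1.29) + 0.6(4.48) = 7.25 + 1.29 + 2.69 = 11.23
4) 1.0(7.25) + 1.0(2.09) + 0.6(1.29) = 7.25 + 2.09 + 0.77 = 10.11
5) 1.0(7.25) + 1.0(4.48) = 7.25 + 4.48 = 11.73
The largest value is 11.73 kPa from combination 5.

Combination 5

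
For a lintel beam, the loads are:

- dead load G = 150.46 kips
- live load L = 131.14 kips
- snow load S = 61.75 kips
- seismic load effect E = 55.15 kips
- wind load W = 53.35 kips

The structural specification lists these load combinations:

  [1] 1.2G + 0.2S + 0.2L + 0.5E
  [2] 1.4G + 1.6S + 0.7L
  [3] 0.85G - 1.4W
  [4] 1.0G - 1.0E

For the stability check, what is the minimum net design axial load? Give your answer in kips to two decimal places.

53.20 kips

[1] 1.2(150.46) + 0.2(61.75) + 0.2(131.14) + 0.5(55.15) = 180.55 + 12.35 + 26.23 + 27.58 = 246.71
[2] 1.4(150.46) + 1.6(61.75) + 0.7(131.14) = 210.64 + 98.80 + 91.80 = 401.24
[3] 0.85(150.46) - 1.4(53.35) = 127.89 - 74.69 = 53.20
[4] 1.0(150.46) - 1.0(55.15) = 150.46 - 55.15 = 95.31
Combination 3 gives the minimum: 53.20 kips.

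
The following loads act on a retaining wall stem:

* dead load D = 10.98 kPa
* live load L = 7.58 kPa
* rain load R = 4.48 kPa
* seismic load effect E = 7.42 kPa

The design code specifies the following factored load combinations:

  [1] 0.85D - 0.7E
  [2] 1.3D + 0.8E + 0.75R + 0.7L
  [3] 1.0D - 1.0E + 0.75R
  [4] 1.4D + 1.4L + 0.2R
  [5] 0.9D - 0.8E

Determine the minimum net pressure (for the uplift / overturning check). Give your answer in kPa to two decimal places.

[1] 0.85(10.98) - 0.7(7.42) = 9.33 - 5.19 = 4.14
[2] 1.3(10.98) + 0.8(7.42) + 0.75(4.48) + 0.7(7.58) = 14.27 + 5.94 + 3.36 + 5.31 = 28.88
[3] 1.0(10.98) - 1.0(7.42) + 0.75(4.48) = 10.98 - 7.42 + 3.36 = 6.92
[4] 1.4(10.98) + 1.4(7.58) + 0.2(4.48) = 15.37 + 10.61 + 0.90 = 26.88
[5] 0.9(10.98) - 0.8(7.42) = 3.95
Combination 5 gives the minimum: 3.95 kPa.

3.95 kPa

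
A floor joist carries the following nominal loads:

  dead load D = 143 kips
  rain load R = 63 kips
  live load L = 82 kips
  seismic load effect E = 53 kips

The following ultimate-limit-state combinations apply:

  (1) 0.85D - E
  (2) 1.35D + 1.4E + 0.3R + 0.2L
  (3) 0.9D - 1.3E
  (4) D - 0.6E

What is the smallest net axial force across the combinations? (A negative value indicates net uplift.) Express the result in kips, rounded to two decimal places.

59.80 kips

(1) 0.85(143) - 1.0(53) = 121.55 - 53.00 = 68.55
(2) 1.35(143) + 1.4(53) + 0.3(63) + 0.2(82) = 193.05 + 74.20 + 18.90 + 16.40 = 302.55
(3) 0.9(143) - 1.3(53) = 128.70 - 68.90 = 59.80
(4) 1.0(143) - 0.6(53) = 143.00 - 31.80 = 111.20
Combination 3 gives the minimum: 59.80 kips.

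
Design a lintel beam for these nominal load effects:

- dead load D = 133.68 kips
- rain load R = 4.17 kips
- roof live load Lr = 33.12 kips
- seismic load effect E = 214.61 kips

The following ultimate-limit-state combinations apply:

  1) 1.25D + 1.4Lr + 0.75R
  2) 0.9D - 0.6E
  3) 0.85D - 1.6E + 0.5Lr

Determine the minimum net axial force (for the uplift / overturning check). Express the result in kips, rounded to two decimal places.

-213.19 kips

1) 1.25(133.68) + 1.4(33.12) + 0.75(4.17) = 167.10 + 46.37 + 3.13 = 216.60
2) 0.9(133.68) - 0.6(214.61) = -8.45
3) 0.85(133.68) - 1.6(214.61) + 0.5(33.12) = 113.63 - 343.38 + 16.56 = -213.19
Combination 3 gives the minimum: -213.19 kips.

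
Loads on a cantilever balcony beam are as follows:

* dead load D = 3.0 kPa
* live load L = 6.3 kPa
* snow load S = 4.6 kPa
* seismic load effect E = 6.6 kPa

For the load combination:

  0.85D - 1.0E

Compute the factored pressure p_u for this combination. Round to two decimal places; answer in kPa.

0.85(3.0) - 1.0(6.6) = 2.55 - 6.60 = -4.05
p_u = -4.05 kPa.

-4.05 kPa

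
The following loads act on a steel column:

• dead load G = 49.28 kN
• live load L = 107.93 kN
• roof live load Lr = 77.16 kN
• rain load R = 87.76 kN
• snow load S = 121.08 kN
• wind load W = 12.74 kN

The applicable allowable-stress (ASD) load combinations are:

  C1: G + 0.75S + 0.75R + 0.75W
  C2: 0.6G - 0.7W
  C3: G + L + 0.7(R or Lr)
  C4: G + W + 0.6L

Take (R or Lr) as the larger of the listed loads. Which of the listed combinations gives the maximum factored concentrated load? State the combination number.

(R or Lr) → R = 87.76 kN.
C1: 1.0(49.28) + 0.75(121.08) + 0.75(87.76) + 0.75(12.74) = 49.28 + 90.81 + 65.82 + 9.56 = 215.47
C2: 0.6(49.28) - 0.7(12.74) = 29.57 - 8.92 = 20.65
C3: 1.0(49.28) + 1.0(107.93) + 0.7(87.76) = 49.28 + 107.93 + 61.43 = 218.64
C4: 1.0(49.28) + 1.0(12.74) + 0.6(107.93) = 49.28 + 12.74 + 64.76 = 126.78
The largest value is 218.64 kN from combination 3.

Combination 3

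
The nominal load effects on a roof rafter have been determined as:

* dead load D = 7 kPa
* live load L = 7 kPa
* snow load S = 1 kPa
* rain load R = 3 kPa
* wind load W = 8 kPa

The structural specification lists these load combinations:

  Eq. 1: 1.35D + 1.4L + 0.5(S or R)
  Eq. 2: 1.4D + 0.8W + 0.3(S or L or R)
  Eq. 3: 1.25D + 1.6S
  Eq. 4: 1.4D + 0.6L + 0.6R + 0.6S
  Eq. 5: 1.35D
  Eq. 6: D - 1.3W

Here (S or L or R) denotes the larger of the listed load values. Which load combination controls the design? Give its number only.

(S or R) → R = 3 kPa; (S or L or R) → L = 7 kPa.
Eq. 1: 1.35(7) + 1.4(7) + 0.5(3) = 9.45 + 9.80 + 1.50 = 20.75
Eq. 2: 1.4(7) + 0.8(8) + 0.3(7) = 9.80 + 6.40 + 2.10 = 18.30
Eq. 3: 1.25(7) + 1.6(1) = 8.75 + 1.60 = 10.35
Eq. 4: 1.4(7) + 0.6(7) + 0.6(3) + 0.6(1) = 9.80 + 4.20 + 1.80 + 0.60 = 16.40
Eq. 5: 1.35(7) = 9.45
Eq. 6: 1.0(7) - 1.3(8) = 7.00 - 10.40 = -3.40
The largest value is 20.75 kPa from combination 1.

Combination 1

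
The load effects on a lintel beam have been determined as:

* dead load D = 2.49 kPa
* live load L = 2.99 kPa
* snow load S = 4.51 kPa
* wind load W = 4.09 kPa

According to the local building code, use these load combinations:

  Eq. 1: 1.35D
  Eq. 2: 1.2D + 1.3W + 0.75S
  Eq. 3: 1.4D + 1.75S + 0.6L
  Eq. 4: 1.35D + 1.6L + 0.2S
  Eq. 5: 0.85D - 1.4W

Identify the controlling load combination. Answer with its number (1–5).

Eq. 1: 1.35(2.49) = 3.36
Eq. 2: 1.2(2.49) + 1.3(4.09) + 0.75(4.51) = 2.99 + 5.32 + 3.38 = 11.69
Eq. 3: 1.4(2.49) + 1.75(4.51) + 0.6(2.99) = 3.49 + 7.89 + 1.79 = 13.17
Eq. 4: 1.35(2.49) + 1.6(2.99) + 0.2(4.51) = 9.05
Eq. 5: 0.85(2.49) - 1.4(4.09) = 2.12 - 5.73 = -3.61
The largest value is 13.17 kPa from combination 3.

Combination 3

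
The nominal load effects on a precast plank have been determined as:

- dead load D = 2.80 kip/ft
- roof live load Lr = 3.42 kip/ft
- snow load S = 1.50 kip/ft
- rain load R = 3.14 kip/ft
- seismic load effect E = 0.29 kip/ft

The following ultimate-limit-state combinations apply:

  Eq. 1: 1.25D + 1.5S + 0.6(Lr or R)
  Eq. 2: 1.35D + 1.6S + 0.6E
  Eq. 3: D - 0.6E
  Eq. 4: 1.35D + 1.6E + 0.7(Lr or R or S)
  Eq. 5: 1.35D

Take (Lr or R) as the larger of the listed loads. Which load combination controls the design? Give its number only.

Combination 1

(Lr or R) → Lr = 3.42 kip/ft; (Lr or R or S) → Lr = 3.42 kip/ft.
Eq. 1: 1.25(2.80) + 1.5(1.50) + 0.6(3.42) = 3.50 + 2.25 + 2.05 = 7.80
Eq. 2: 1.35(2.80) + 1.6(1.50) + 0.6(0.29) = 3.78 + 2.40 + 0.17 = 6.35
Eq. 3: 1.0(2.80) - 0.6(0.29) = 2.80 - 0.17 = 2.63
Eq. 4: 1.35(2.80) + 1.6(0.29) + 0.7(3.42) = 6.64
Eq. 5: 1.35(2.80) = 3.78
The largest value is 7.80 kip/ft from combination 1.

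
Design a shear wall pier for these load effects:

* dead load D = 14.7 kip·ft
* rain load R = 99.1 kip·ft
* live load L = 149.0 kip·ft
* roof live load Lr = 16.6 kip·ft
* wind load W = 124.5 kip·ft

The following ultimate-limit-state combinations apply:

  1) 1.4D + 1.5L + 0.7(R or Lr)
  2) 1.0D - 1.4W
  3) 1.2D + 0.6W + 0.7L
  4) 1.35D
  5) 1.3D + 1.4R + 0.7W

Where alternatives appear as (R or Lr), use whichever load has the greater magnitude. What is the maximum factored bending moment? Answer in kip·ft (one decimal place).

313.5 kip·ft

(R or Lr) → R = 99.1 kip·ft.
1) 1.4(14.7) + 1.5(149.0) + 0.7(99.1) = 20.6 + 223.5 + 69.4 = 313.5
2) 1.0(14.7) - 1.4(124.5) = 14.7 - 174.3 = -159.6
3) 1.2(14.7) + 0.6(124.5) + 0.7(149.0) = 17.6 + 74.7 + 104.3 = 196.6
4) 1.35(14.7) = 19.8
5) 1.3(14.7) + 1.4(99.1) + 0.7(124.5) = 19.1 + 138.7 + 87.2 = 245.0
The controlling combination is 1, giving 313.5 kip·ft.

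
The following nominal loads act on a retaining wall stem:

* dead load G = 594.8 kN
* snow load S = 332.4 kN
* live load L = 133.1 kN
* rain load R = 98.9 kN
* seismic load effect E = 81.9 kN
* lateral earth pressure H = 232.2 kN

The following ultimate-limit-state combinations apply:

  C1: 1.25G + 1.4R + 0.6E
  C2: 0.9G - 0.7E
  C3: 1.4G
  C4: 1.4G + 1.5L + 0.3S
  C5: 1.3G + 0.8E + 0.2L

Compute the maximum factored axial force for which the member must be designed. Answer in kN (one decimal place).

1132.1 kN

C1: 1.25(594.8) + 1.4(98.9) + 0.6(81.9) = 743.5 + 138.5 + 49.1 = 931.1
C2: 0.9(594.8) - 0.7(81.9) = 535.3 - 57.3 = 478.0
C3: 1.4(594.8) = 832.7
C4: 1.4(594.8) + 1.5(133.1) + 0.3(332.4) = 832.7 + 199.7 + 99.7 = 1132.1
C5: 1.3(594.8) + 0.8(81.9) + 0.2(133.1) = 865.4
Maximum is from combination 4.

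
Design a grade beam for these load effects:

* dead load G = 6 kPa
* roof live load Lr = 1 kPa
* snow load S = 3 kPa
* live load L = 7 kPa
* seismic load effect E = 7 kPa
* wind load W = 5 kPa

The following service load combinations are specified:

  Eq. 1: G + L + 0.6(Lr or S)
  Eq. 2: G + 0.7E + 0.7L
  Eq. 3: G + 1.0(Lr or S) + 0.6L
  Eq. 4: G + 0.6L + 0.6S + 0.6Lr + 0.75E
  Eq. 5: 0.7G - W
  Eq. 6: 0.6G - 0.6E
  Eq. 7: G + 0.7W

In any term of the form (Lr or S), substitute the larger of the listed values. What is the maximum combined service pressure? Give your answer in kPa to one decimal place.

(Lr or S) → S = 3 kPa.
Eq. 1: 1.0(6) + 1.0(7) + 0.6(3) = 6.0 + 7.0 + 1.8 = 14.8
Eq. 2: 1.0(6) + 0.7(7) + 0.7(7) = 6.0 + 4.9 + 4.9 = 15.8
Eq. 3: 1.0(6) + 1.0(3) + 0.6(7) = 6.0 + 3.0 + 4.2 = 13.2
Eq. 4: 1.0(6) + 0.6(7) + 0.6(3) + 0.6(1) + 0.75(7) = 6.0 + 4.2 + 1.8 + 0.6 + 5.3 = 17.9
Eq. 5: 0.7(6) - 1.0(5) = 4.2 - 5.0 = -0.8
Eq. 6: 0.6(6) - 0.6(7) = 3.6 - 4.2 = -0.6
Eq. 7: 1.0(6) + 0.7(5) = 6.0 + 3.5 = 9.5
Maximum is from combination 4.

17.9 kPa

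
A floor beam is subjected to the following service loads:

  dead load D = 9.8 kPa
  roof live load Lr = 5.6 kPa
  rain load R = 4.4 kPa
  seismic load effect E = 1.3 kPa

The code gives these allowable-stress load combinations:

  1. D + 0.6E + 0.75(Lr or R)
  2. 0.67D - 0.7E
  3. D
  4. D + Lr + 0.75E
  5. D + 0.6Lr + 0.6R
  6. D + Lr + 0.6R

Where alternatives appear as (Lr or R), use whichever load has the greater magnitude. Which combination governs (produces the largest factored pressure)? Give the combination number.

(Lr or R) → Lr = 5.6 kPa.
1. 1.0(9.8) + 0.6(1.3) + 0.75(5.6) = 9.8 + 0.8 + 4.2 = 14.8
2. 0.67(9.8) - 0.7(1.3) = 6.6 - 0.9 = 5.7
3. 1.0(9.8) = 9.8
4. 1.0(9.8) + 1.0(5.6) + 0.75(1.3) = 9.8 + 5.6 + 1.0 = 16.4
5. 1.0(9.8) + 0.6(5.6) + 0.6(4.4) = 9.8 + 3.4 + 2.6 = 15.8
6. 1.0(9.8) + 1.0(5.6) + 0.6(4.4) = 9.8 + 5.6 + 2.6 = 18.0
The largest value is 18.0 kPa from combination 6.

Combination 6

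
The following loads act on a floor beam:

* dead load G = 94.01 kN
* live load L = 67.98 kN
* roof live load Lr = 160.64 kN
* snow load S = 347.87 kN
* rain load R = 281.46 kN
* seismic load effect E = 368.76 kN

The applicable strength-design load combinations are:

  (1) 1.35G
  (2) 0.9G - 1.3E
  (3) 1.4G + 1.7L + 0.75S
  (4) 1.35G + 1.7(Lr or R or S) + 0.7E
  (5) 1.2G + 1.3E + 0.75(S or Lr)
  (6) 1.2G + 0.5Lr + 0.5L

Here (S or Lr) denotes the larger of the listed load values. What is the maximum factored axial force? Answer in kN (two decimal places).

976.42 kN

(Lr or R or S) → S = 347.87 kN; (S or Lr) → S = 347.87 kN.
(1) 1.35(94.01) = 126.91
(2) 0.9(94.01) - 1.3(368.76) = 84.61 - 479.39 = -394.78
(3) 1.4(94.01) + 1.7(67.98) + 0.75(347.87) = 131.61 + 115.57 + 260.90 = 508.08
(4) 1.35(94.01) + 1.7(347.87) + 0.7(368.76) = 126.91 + 591.38 + 258.13 = 976.42
(5) 1.2(94.01) + 1.3(368.76) + 0.75(347.87) = 112.81 + 479.39 + 260.90 = 853.10
(6) 1.2(94.01) + 0.5(160.64) + 0.5(67.98) = 112.81 + 80.32 + 33.99 = 227.12
Maximum is from combination 4.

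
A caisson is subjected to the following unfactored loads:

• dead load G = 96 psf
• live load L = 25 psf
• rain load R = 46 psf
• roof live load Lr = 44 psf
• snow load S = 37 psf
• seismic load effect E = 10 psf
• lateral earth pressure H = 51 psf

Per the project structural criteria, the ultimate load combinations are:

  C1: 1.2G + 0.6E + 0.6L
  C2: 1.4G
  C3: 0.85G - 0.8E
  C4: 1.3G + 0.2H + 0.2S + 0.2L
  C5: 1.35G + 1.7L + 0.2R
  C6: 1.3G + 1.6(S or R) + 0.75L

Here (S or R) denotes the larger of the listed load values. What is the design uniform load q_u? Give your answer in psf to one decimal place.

217.2 psf

(S or R) → R = 46 psf.
C1: 1.2(96) + 0.6(10) + 0.6(25) = 115.2 + 6.0 + 15.0 = 136.2
C2: 1.4(96) = 134.4
C3: 0.85(96) - 0.8(10) = 81.6 - 8.0 = 73.6
C4: 1.3(96) + 0.2(51) + 0.2(37) + 0.2(25) = 124.8 + 10.2 + 7.4 + 5.0 = 147.4
C5: 1.35(96) + 1.7(25) + 0.2(46) = 129.6 + 42.5 + 9.2 = 181.3
C6: 1.3(96) + 1.6(46) + 0.75(25) = 124.8 + 73.6 + 18.8 = 217.2
Maximum is from combination 6.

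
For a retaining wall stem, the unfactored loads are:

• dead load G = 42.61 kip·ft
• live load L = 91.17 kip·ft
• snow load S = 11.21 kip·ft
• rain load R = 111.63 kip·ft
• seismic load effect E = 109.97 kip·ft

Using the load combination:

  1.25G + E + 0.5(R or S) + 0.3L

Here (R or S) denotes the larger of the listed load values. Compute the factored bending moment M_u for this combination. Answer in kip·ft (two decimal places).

246.40 kip·ft

(R or S) → R = 111.63 kip·ft.
1.25(42.61) + 1.0(109.97) + 0.5(111.63) + 0.3(91.17) = 53.26 + 109.97 + 55.82 + 27.35 = 246.40
M_u = 246.40 kip·ft.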